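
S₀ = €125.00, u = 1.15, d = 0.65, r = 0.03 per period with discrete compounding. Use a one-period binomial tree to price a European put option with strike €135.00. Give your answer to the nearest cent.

€12.52

Risk-neutral probability p = (1 + 0.03 − 0.65)/(1.15 − 0.65) = 0.3800/0.5000 = 0.7600
Terminal stock prices: S_u = 143.8, S_d = 81.25
Terminal payoffs (K − S): max(-8.75, 0) = 0, max(53.75, 0) = 53.75
Node 0 (S = 125): V_0 = 1/1.03·[0.7600·0.0000 + 0.2400·53.7500] = 12.5243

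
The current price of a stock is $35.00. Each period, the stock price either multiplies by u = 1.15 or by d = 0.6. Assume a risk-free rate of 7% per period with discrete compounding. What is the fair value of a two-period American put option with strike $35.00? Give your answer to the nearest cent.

Risk-neutral probability p = (1 + 0.07 − 0.6)/(1.15 − 0.6) = 0.4700/0.5500 = 0.8545
Terminal stock prices: S_uu = 46.29, S_ud = 24.15, S_dd = 12.6
Terminal payoffs (K − S): max(-11.29, 0) = 0, max(10.85, 0) = 10.85, max(22.4, 0) = 22.4
Node u (S = 40.25): continuation = 1/1.07·[0.8545·0.0000 + 0.1455·10.8500] = 1.4749; exercise value = 0.0000 ≤ continuation, so V_u = 1.4749
Node d (S = 21): continuation = 1/1.07·[0.8545·10.8500 + 0.1455·22.4000] = 11.7103; exercise value = 14.0000 > continuation, so V_d = 14.0000 (exercise)
Node 0 (S = 35): continuation = 1/1.07·[0.8545·1.4749 + 0.1455·14.0000] = 3.0811; exercise value = 0.0000 ≤ continuation, so V_0 = 3.0811

$3.08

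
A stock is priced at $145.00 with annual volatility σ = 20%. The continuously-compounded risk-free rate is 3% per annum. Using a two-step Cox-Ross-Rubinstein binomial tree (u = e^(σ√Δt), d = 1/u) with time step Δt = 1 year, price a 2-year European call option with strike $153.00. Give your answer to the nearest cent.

$16.48

CRR parameters: u = e^(σ√Δt) = e^(0.2·√1) = 1.2214, d = 1/u = 0.8187
Per-period rate: rΔt = 0.03·1 = 0.03, so R = e^0.03 = 1.0305
Risk-neutral probability p = (e^0.03 − 0.8187)/(1.2214 − 0.8187) = 0.2117/0.4027 = 0.5258
Terminal stock prices: S_uu = 216.3, S_ud = 145, S_dd = 97.2
Terminal payoffs (S − K): max(63.31, 0) = 63.31, max(-8, 0) = 0, max(-55.8, 0) = 0
Node u (S = 177.1): V_u = e^(−0.03)·[0.5258·63.3146 + 0.4742·0.0000] = 32.3067
Node d (S = 118.7): V_d = e^(−0.03)·[0.5258·0.0000 + 0.4742·0.0000] = 0.0000
Node 0 (S = 145): V_0 = e^(−0.03)·[0.5258·32.3067 + 0.4742·0.0000] = 16.4848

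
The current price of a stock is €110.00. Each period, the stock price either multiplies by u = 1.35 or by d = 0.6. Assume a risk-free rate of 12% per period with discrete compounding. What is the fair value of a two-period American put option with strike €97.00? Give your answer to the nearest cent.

Risk-neutral probability p = (1 + 0.12 − 0.6)/(1.35 − 0.6) = 0.5200/0.7500 = 0.6933
Terminal stock prices: S_uu = 200.5, S_ud = 89.1, S_dd = 39.6
Terminal payoffs (K − S): max(-103.5, 0) = 0, max(7.9, 0) = 7.9, max(57.4, 0) = 57.4
Node u (S = 148.5): continuation = 1/1.12·[0.6933·0.0000 + 0.3067·7.9000] = 2.1631; exercise value = 0.0000 ≤ continuation, so V_u = 2.1631
Node d (S = 66): continuation = 1/1.12·[0.6933·7.9000 + 0.3067·57.4000] = 20.6071; exercise value = 31.0000 > continuation, so V_d = 31.0000 (exercise)
Node 0 (S = 110): continuation = 1/1.12·[0.6933·2.1631 + 0.3067·31.0000] = 9.8272; exercise value = 0.0000 ≤ continuation, so V_0 = 9.8272

€9.83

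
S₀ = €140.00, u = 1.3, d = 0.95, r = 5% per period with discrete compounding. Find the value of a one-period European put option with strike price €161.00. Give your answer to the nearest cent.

Risk-neutral probability p = (1 + 0.05 − 0.95)/(1.3 − 0.95) = 0.1000/0.3500 = 0.2857
Terminal stock prices: S_u = 182, S_d = 133
Terminal payoffs (K − S): max(-21, 0) = 0, max(28, 0) = 28
Node 0 (S = 140): V_0 = 1/1.05·[0.2857·0.0000 + 0.7143·28.0000] = 19.0476

€19.05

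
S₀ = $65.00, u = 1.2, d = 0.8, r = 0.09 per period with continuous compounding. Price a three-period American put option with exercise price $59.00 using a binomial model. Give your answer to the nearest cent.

Risk-neutral probability p = (e^0.09 − 0.8)/(1.2 − 0.8) = 0.2942/0.4000 = 0.7354
Terminal stock prices: S_uuu = 112.3, S_uud = 74.88, S_udd = 49.92, S_ddd = 33.28
Terminal payoffs (K − S): max(-53.32, 0) = 0, max(-15.88, 0) = 0, max(9.08, 0) = 9.08, max(25.72, 0) = 25.72
Node uu (S = 93.6): continuation = e^(−0.09)·[0.7354·0.0000 + 0.2646·0.0000] = 0.0000; exercise value = 0.0000 ≤ continuation, so V_uu = 0.0000
Node ud (S = 62.4): continuation = e^(−0.09)·[0.7354·0.0000 + 0.2646·9.0800] = 2.1955; exercise value = 0.0000 ≤ continuation, so V_ud = 2.1955
Node dd (S = 41.6): continuation = e^(−0.09)·[0.7354·9.0800 + 0.2646·25.7200] = 12.3219; exercise value = 17.4000 > continuation, so V_dd = 17.4000 (exercise)
Node u (S = 78): continuation = e^(−0.09)·[0.7354·0.0000 + 0.2646·2.1955] = 0.5309; exercise value = 0.0000 ≤ continuation, so V_u = 0.5309
Node d (S = 52): continuation = e^(−0.09)·[0.7354·2.1955 + 0.2646·17.4000] = 5.6829; exercise value = 7.0000 > continuation, so V_d = 7.0000 (exercise)
Node 0 (S = 65): continuation = e^(−0.09)·[0.7354·0.5309 + 0.2646·7.0000] = 2.0494; exercise value = 0.0000 ≤ continuation, so V_0 = 2.0494

$2.05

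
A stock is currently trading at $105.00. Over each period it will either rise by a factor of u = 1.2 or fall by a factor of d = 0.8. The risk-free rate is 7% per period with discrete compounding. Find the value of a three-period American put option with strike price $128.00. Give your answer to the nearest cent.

Risk-neutral probability p = (1 + 0.07 − 0.8)/(1.2 − 0.8) = 0.2700/0.4000 = 0.6750
Terminal stock prices: S_uuu = 181.4, S_uud = 121, S_udd = 80.64, S_ddd = 53.76
Terminal payoffs (K − S): max(-53.44, 0) = 0, max(7.04, 0) = 7.04, max(47.36, 0) = 47.36, max(74.24, 0) = 74.24
Node uu (S = 151.2): continuation = 1/1.07·[0.6750·0.0000 + 0.3250·7.0400] = 2.1383; exercise value = 0.0000 ≤ continuation, so V_uu = 2.1383
Node ud (S = 100.8): continuation = 1/1.07·[0.6750·7.0400 + 0.3250·47.3600] = 18.8262; exercise value = 27.2000 > continuation, so V_ud = 27.2000 (exercise)
Node dd (S = 67.2): continuation = 1/1.07·[0.6750·47.3600 + 0.3250·74.2400] = 52.4262; exercise value = 60.8000 > continuation, so V_dd = 60.8000 (exercise)
Node u (S = 126): continuation = 1/1.07·[0.6750·2.1383 + 0.3250·27.2000] = 9.6106; exercise value = 2.0000 ≤ continuation, so V_u = 9.6106
Node d (S = 84): continuation = 1/1.07·[0.6750·27.2000 + 0.3250·60.8000] = 35.6262; exercise value = 44.0000 > continuation, so V_d = 44.0000 (exercise)
Node 0 (S = 105): continuation = 1/1.07·[0.6750·9.6106 + 0.3250·44.0000] = 19.4273; exercise value = 23.0000 > continuation, so V_0 = 23.0000 (exercise)

$23.00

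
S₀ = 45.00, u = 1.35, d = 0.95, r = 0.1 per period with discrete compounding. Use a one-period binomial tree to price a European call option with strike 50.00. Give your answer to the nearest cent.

3.66

Risk-neutral probability p = (1 + 0.1 − 0.95)/(1.35 − 0.95) = 0.1500/0.4000 = 0.3750
Terminal stock prices: S_u = 60.75, S_d = 42.75
Terminal payoffs (S − K): max(10.75, 0) = 10.75, max(-7.25, 0) = 0
Node 0 (S = 45): V_0 = 1/1.1·[0.3750·10.7500 + 0.6250·0.0000] = 3.6648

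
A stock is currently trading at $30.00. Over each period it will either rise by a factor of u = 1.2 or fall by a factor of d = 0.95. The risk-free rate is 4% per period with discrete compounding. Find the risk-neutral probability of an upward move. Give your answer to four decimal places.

p = 0.3600

Risk-neutral probability p = (1 + 0.04 − 0.95)/(1.2 − 0.95) = 0.0900/0.2500 = 0.3600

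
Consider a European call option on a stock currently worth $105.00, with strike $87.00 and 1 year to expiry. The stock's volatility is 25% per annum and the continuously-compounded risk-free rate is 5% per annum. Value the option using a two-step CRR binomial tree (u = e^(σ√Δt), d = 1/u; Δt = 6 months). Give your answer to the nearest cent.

CRR parameters: u = e^(σ√Δt) = e^(0.25·√0.5) = 1.1934, d = 1/u = 0.8380
Per-period rate: rΔt = 0.05·0.5 = 0.025, so R = e^0.025 = 1.0253
Risk-neutral probability p = (e^0.025 − 0.8380)/(1.1934 − 0.8380) = 0.1873/0.3554 = 0.5272
Terminal stock prices: S_uu = 149.5, S_ud = 105, S_dd = 73.73
Terminal payoffs (S − K): max(62.53, 0) = 62.53, max(18, 0) = 18, max(-13.27, 0) = 0
Node u (S = 125.3): V_u = e^(−0.025)·[0.5272·62.5325 + 0.4728·18.0000] = 40.4513
Node d (S = 87.99): V_d = e^(−0.025)·[0.5272·18.0000 + 0.4728·0.0000] = 9.2544
Node 0 (S = 105): V_0 = e^(−0.025)·[0.5272·40.4513 + 0.4728·9.2544] = 25.0654

$25.07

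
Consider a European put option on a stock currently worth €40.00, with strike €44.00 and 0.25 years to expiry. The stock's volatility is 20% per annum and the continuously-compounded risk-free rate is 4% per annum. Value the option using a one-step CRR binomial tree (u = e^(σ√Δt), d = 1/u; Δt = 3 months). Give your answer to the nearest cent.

€3.67

CRR parameters: u = e^(σ√Δt) = e^(0.2·√0.25) = 1.1052, d = 1/u = 0.9048
Per-period rate: rΔt = 0.04·0.25 = 0.01, so R = e^0.01 = 1.0101
Risk-neutral probability p = (e^0.01 − 0.9048)/(1.1052 − 0.9048) = 0.1052/0.2003 = 0.5252
Terminal stock prices: S_u = 44.21, S_d = 36.19
Terminal payoffs (K − S): max(-0.2068, 0) = 0, max(7.807, 0) = 7.807
Node 0 (S = 40): V_0 = e^(−0.01)·[0.5252·0.0000 + 0.4748·7.8065] = 3.6697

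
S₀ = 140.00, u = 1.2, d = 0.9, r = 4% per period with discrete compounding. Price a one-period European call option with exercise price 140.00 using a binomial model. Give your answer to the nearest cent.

12.56

Risk-neutral probability p = (1 + 0.04 − 0.9)/(1.2 − 0.9) = 0.1400/0.3000 = 0.4667
Terminal stock prices: S_u = 168, S_d = 126
Terminal payoffs (S − K): max(28, 0) = 28, max(-14, 0) = 0
Node 0 (S = 140): V_0 = 1/1.04·[0.4667·28.0000 + 0.5333·0.0000] = 12.5641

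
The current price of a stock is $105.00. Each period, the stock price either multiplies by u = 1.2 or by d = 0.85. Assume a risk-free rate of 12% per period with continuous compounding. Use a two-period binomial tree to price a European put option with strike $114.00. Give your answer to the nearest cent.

Risk-neutral probability p = (e^0.12 − 0.85)/(1.2 − 0.85) = 0.2775/0.3500 = 0.7928
Terminal stock prices: S_uu = 151.2, S_ud = 107.1, S_dd = 75.86
Terminal payoffs (K − S): max(-37.2, 0) = 0, max(6.9, 0) = 6.9, max(38.14, 0) = 38.14
Node u (S = 126): V_u = e^(−0.12)·[0.7928·0.0000 + 0.2072·6.9000] = 1.2677
Node d (S = 89.25): V_d = e^(−0.12)·[0.7928·6.9000 + 0.2072·38.1375] = 11.8589
Node 0 (S = 105): V_0 = e^(−0.12)·[0.7928·1.2677 + 0.2072·11.8589] = 3.0703

$3.07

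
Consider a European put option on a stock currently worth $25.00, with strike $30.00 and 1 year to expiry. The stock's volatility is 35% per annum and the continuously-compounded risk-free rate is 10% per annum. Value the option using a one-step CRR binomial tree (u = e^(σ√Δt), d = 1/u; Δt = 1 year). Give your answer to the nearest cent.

$4.92

CRR parameters: u = e^(σ√Δt) = e^(0.35·√1) = 1.4191, d = 1/u = 0.7047
Per-period rate: rΔt = 0.1·1 = 0.1, so R = e^0.1 = 1.1052
Risk-neutral probability p = (e^0.1 − 0.7047)/(1.4191 − 0.7047) = 0.4005/0.7144 = 0.5606
Terminal stock prices: S_u = 35.48, S_d = 17.62
Terminal payoffs (K − S): max(-5.477, 0) = 0, max(12.38, 0) = 12.38
Node 0 (S = 25): V_0 = e^(−0.1)·[0.5606·0.0000 + 0.4394·12.3828] = 4.9232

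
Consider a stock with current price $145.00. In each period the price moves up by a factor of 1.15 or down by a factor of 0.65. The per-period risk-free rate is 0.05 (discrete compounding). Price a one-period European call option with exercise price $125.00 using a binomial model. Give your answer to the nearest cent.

$31.81

Risk-neutral probability p = (1 + 0.05 − 0.65)/(1.15 − 0.65) = 0.4000/0.5000 = 0.8000
Terminal stock prices: S_u = 166.8, S_d = 94.25
Terminal payoffs (S − K): max(41.75, 0) = 41.75, max(-30.75, 0) = 0
Node 0 (S = 145): V_0 = 1/1.05·[0.8000·41.7500 + 0.2000·0.0000] = 31.8095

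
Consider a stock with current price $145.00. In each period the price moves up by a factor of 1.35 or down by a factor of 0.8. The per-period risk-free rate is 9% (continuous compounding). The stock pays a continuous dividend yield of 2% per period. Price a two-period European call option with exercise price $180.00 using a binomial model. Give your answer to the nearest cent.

Per-period risk-free factor R = e^0.09 = 1.0942; dividend-adjusted growth = e^(0.09−0.02) = 1.0725.
Risk-neutral probability p = (1.0725 − 0.8)/(1.35 − 0.8) = 0.2725/0.5500 = 0.4955
Terminal stock prices: S_uu = 264.3, S_ud = 156.6, S_dd = 92.8
Terminal payoffs (S − K): max(84.26, 0) = 84.26, max(-23.4, 0) = 0, max(-87.2, 0) = 0
Node u (S = 195.8): V_u = e^(−0.09)·[0.4955·84.2625 + 0.5045·0.0000] = 38.1562
Node d (S = 116): V_d = e^(−0.09)·[0.4955·0.0000 + 0.5045·0.0000] = 0.0000
Node 0 (S = 145): V_0 = e^(−0.09)·[0.4955·38.1562 + 0.5045·0.0000] = 17.2781

$17.28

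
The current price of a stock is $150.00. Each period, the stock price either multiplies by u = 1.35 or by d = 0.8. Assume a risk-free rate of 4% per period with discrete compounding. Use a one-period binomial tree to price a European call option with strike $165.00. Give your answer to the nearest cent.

$15.73

Risk-neutral probability p = (1 + 0.04 − 0.8)/(1.35 − 0.8) = 0.2400/0.5500 = 0.4364
Terminal stock prices: S_u = 202.5, S_d = 120
Terminal payoffs (S − K): max(37.5, 0) = 37.5, max(-45, 0) = 0
Node 0 (S = 150): V_0 = 1/1.04·[0.4364·37.5000 + 0.5636·0.0000] = 15.7343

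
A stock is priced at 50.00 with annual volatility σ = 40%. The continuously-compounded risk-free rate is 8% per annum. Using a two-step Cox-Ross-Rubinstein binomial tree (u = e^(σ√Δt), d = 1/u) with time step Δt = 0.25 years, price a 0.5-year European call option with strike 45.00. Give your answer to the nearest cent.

9.52

CRR parameters: u = e^(σ√Δt) = e^(0.4·√0.25) = 1.2214, d = 1/u = 0.8187
Per-period rate: rΔt = 0.08·0.25 = 0.02, so R = e^0.02 = 1.0202
Risk-neutral probability p = (e^0.02 − 0.8187)/(1.2214 − 0.8187) = 0.2015/0.4027 = 0.5003
Terminal stock prices: S_uu = 74.59, S_ud = 50, S_dd = 33.52
Terminal payoffs (S − K): max(29.59, 0) = 29.59, max(5, 0) = 5, max(-11.48, 0) = 0
Node u (S = 61.07): V_u = e^(−0.02)·[0.5003·29.5912 + 0.4997·5.0000] = 16.9612
Node d (S = 40.94): V_d = e^(−0.02)·[0.5003·5.0000 + 0.4997·0.0000] = 2.4521
Node 0 (S = 50): V_0 = e^(−0.02)·[0.5003·16.9612 + 0.4997·2.4521] = 9.5192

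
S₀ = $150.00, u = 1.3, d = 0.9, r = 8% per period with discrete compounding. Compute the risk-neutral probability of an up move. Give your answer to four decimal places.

p = 0.4500

Risk-neutral probability p = (1 + 0.08 − 0.9)/(1.3 − 0.9) = 0.1800/0.4000 = 0.4500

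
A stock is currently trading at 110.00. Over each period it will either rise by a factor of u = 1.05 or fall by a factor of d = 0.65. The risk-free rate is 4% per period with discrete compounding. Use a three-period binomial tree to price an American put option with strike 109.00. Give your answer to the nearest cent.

Risk-neutral probability p = (1 + 0.04 − 0.65)/(1.05 − 0.65) = 0.3900/0.4000 = 0.9750
Terminal stock prices: S_uuu = 127.3, S_uud = 78.83, S_udd = 48.8, S_ddd = 30.21
Terminal payoffs (K − S): max(-18.34, 0) = 0, max(30.17, 0) = 30.17, max(60.2, 0) = 60.2, max(78.79, 0) = 78.79
Node uu (S = 121.3): continuation = 1/1.04·[0.9750·0.0000 + 0.0250·30.1713] = 0.7253; exercise value = 0.0000 ≤ continuation, so V_uu = 0.7253
Node ud (S = 75.08): continuation = 1/1.04·[0.9750·30.1713 + 0.0250·60.2012] = 29.7327; exercise value = 33.9250 > continuation, so V_ud = 33.9250 (exercise)
Node dd (S = 46.48): continuation = 1/1.04·[0.9750·60.2012 + 0.0250·78.7912] = 58.3327; exercise value = 62.5250 > continuation, so V_dd = 62.5250 (exercise)
Node u (S = 115.5): continuation = 1/1.04·[0.9750·0.7253 + 0.0250·33.9250] = 1.4954; exercise value = 0.0000 ≤ continuation, so V_u = 1.4954
Node d (S = 71.5): continuation = 1/1.04·[0.9750·33.9250 + 0.0250·62.5250] = 33.3077; exercise value = 37.5000 > continuation, so V_d = 37.5000 (exercise)
Node 0 (S = 110): continuation = 1/1.04·[0.9750·1.4954 + 0.0250·37.5000] = 2.3034; exercise value = 0.0000 ≤ continuation, so V_0 = 2.3034

2.30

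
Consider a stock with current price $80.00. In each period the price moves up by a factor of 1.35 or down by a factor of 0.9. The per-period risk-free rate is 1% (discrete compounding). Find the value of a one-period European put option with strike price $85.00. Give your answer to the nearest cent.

Risk-neutral probability p = (1 + 0.01 − 0.9)/(1.35 − 0.9) = 0.1100/0.4500 = 0.2444
Terminal stock prices: S_u = 108, S_d = 72
Terminal payoffs (K − S): max(-23, 0) = 0, max(13, 0) = 13
Node 0 (S = 80): V_0 = 1/1.01·[0.2444·0.0000 + 0.7556·13.0000] = 9.7250

$9.72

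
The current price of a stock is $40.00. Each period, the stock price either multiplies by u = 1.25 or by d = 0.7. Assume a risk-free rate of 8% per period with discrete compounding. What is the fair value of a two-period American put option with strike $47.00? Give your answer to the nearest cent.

Risk-neutral probability p = (1 + 0.08 − 0.7)/(1.25 − 0.7) = 0.3800/0.5500 = 0.6909
Terminal stock prices: S_uu = 62.5, S_ud = 35, S_dd = 19.6
Terminal payoffs (K − S): max(-15.5, 0) = 0, max(12, 0) = 12, max(27.4, 0) = 27.4
Node u (S = 50): continuation = 1/1.08·[0.6909·0.0000 + 0.3091·12.0000] = 3.4343; exercise value = 0.0000 ≤ continuation, so V_u = 3.4343
Node d (S = 28): continuation = 1/1.08·[0.6909·12.0000 + 0.3091·27.4000] = 15.5185; exercise value = 19.0000 > continuation, so V_d = 19.0000 (exercise)
Node 0 (S = 40): continuation = 1/1.08·[0.6909·3.4343 + 0.3091·19.0000] = 7.6348; exercise value = 7.0000 ≤ continuation, so V_0 = 7.6348

$7.63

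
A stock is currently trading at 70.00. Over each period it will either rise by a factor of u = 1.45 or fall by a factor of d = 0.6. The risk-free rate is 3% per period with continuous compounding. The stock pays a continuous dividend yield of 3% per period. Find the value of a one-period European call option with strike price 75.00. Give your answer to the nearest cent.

12.10

Per-period risk-free factor R = e^0.03 = 1.0305; dividend-adjusted growth = e^(0.03−0.03) = 1.0000.
Risk-neutral probability p = (1.0000 − 0.6)/(1.45 − 0.6) = 0.4000/0.8500 = 0.4706
Terminal stock prices: S_u = 101.5, S_d = 42
Terminal payoffs (S − K): max(26.5, 0) = 26.5, max(-33, 0) = 0
Node 0 (S = 70): V_0 = e^(−0.03)·[0.4706·26.5000 + 0.5294·0.0000] = 12.1020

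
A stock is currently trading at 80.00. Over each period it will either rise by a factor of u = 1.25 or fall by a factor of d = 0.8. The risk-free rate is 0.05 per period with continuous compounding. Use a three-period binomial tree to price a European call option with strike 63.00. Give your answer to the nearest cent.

Risk-neutral probability p = (e^0.05 − 0.8)/(1.25 − 0.8) = 0.2513/0.4500 = 0.5584
Terminal stock prices: S_uuu = 156.2, S_uud = 100, S_udd = 64, S_ddd = 40.96
Terminal payoffs (S − K): max(93.25, 0) = 93.25, max(37, 0) = 37, max(1, 0) = 1, max(-22.04, 0) = 0
Node uu (S = 125): V_uu = e^(−0.05)·[0.5584·93.2500 + 0.4416·37.0000] = 65.0725
Node ud (S = 80): V_ud = e^(−0.05)·[0.5584·37.0000 + 0.4416·1.0000] = 20.0725
Node dd (S = 51.2): V_dd = e^(−0.05)·[0.5584·1.0000 + 0.4416·0.0000] = 0.5311
Node u (S = 100): V_u = e^(−0.05)·[0.5584·65.0725 + 0.4416·20.0725] = 42.9952
Node d (S = 64): V_d = e^(−0.05)·[0.5584·20.0725 + 0.4416·0.5311] = 10.8846
Node 0 (S = 80): V_0 = e^(−0.05)·[0.5584·42.9952 + 0.4416·10.8846] = 27.4093

27.41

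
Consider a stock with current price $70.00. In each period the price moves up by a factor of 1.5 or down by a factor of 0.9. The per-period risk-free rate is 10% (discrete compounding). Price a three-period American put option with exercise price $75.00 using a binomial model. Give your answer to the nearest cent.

Risk-neutral probability p = (1 + 0.1 − 0.9)/(1.5 − 0.9) = 0.2000/0.6000 = 0.3333
Terminal stock prices: S_uuu = 236.2, S_uud = 141.8, S_udd = 85.05, S_ddd = 51.03
Terminal payoffs (K − S): max(-161.2, 0) = 0, max(-66.75, 0) = 0, max(-10.05, 0) = 0, max(23.97, 0) = 23.97
Node uu (S = 157.5): continuation = 1/1.1·[0.3333·0.0000 + 0.6667·0.0000] = 0.0000; exercise value = 0.0000 ≤ continuation, so V_uu = 0.0000
Node ud (S = 94.5): continuation = 1/1.1·[0.3333·0.0000 + 0.6667·0.0000] = 0.0000; exercise value = 0.0000 ≤ continuation, so V_ud = 0.0000
Node dd (S = 56.7): continuation = 1/1.1·[0.3333·0.0000 + 0.6667·23.9700] = 14.5273; exercise value = 18.3000 > continuation, so V_dd = 18.3000 (exercise)
Node u (S = 105): continuation = 1/1.1·[0.3333·0.0000 + 0.6667·0.0000] = 0.0000; exercise value = 0.0000 ≤ continuation, so V_u = 0.0000
Node d (S = 63): continuation = 1/1.1·[0.3333·0.0000 + 0.6667·18.3000] = 11.0909; exercise value = 12.0000 > continuation, so V_d = 12.0000 (exercise)
Node 0 (S = 70): continuation = 1/1.1·[0.3333·0.0000 + 0.6667·12.0000] = 7.2727; exercise value = 5.0000 ≤ continuation, so V_0 = 7.2727

$7.27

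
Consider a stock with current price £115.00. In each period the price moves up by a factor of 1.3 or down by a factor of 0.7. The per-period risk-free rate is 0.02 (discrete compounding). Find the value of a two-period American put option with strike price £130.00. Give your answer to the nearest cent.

£28.71

Risk-neutral probability p = (1 + 0.02 − 0.7)/(1.3 − 0.7) = 0.3200/0.6000 = 0.5333
Terminal stock prices: S_uu = 194.4, S_ud = 104.6, S_dd = 56.35
Terminal payoffs (K − S): max(-64.35, 0) = 0, max(25.35, 0) = 25.35, max(73.65, 0) = 73.65
Node u (S = 149.5): continuation = 1/1.02·[0.5333·0.0000 + 0.4667·25.3500] = 11.5980; exercise value = 0.0000 ≤ continuation, so V_u = 11.5980
Node d (S = 80.5): continuation = 1/1.02·[0.5333·25.3500 + 0.4667·73.6500] = 46.9510; exercise value = 49.5000 > continuation, so V_d = 49.5000 (exercise)
Node 0 (S = 115): continuation = 1/1.02·[0.5333·11.5980 + 0.4667·49.5000] = 28.7114; exercise value = 15.0000 ≤ continuation, so V_0 = 28.7114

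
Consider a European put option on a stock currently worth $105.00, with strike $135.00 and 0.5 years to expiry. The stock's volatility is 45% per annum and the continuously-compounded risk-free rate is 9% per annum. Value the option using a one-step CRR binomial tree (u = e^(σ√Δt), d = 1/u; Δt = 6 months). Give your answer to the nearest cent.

$28.45

CRR parameters: u = e^(σ√Δt) = e^(0.45·√0.5) = 1.3746, d = 1/u = 0.7275
Per-period rate: rΔt = 0.09·0.5 = 0.045, so R = e^0.045 = 1.0460
Risk-neutral probability p = (e^0.045 − 0.7275)/(1.3746 − 0.7275) = 0.3186/0.6472 = 0.4922
Terminal stock prices: S_u = 144.3, S_d = 76.38
Terminal payoffs (K − S): max(-9.338, 0) = 0, max(58.62, 0) = 58.62
Node 0 (S = 105): V_0 = e^(−0.045)·[0.4922·0.0000 + 0.5078·58.6168] = 28.4539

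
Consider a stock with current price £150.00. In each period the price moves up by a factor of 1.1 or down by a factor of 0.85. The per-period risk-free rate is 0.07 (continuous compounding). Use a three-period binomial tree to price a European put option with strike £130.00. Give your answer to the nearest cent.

£0.32

Risk-neutral probability p = (e^0.07 − 0.85)/(1.1 − 0.85) = 0.2225/0.2500 = 0.8900
Terminal stock prices: S_uuu = 199.7, S_uud = 154.3, S_udd = 119.2, S_ddd = 92.12
Terminal payoffs (K − S): max(-69.65, 0) = 0, max(-24.28, 0) = 0, max(10.79, 0) = 10.79, max(37.88, 0) = 37.88
Node uu (S = 181.5): V_uu = e^(−0.07)·[0.8900·0.0000 + 0.1100·0.0000] = 0.0000
Node ud (S = 140.2): V_ud = e^(−0.07)·[0.8900·0.0000 + 0.1100·10.7875] = 1.1061
Node dd (S = 108.4): V_dd = e^(−0.07)·[0.8900·10.7875 + 0.1100·37.8813] = 12.8362
Node u (S = 165): V_u = e^(−0.07)·[0.8900·0.0000 + 0.1100·1.1061] = 0.1134
Node d (S = 127.5): V_d = e^(−0.07)·[0.8900·1.1061 + 0.1100·12.8362] = 2.2340
Node 0 (S = 150): V_0 = e^(−0.07)·[0.8900·0.1134 + 0.1100·2.2340] = 0.3232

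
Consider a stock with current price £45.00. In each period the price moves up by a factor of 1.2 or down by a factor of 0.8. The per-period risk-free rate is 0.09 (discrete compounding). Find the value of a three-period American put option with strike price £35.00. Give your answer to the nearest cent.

£0.43

Risk-neutral probability p = (1 + 0.09 − 0.8)/(1.2 − 0.8) = 0.2900/0.4000 = 0.7250
Terminal stock prices: S_uuu = 77.76, S_uud = 51.84, S_udd = 34.56, S_ddd = 23.04
Terminal payoffs (K − S): max(-42.76, 0) = 0, max(-16.84, 0) = 0, max(0.44, 0) = 0.44, max(11.96, 0) = 11.96
Node uu (S = 64.8): continuation = 1/1.09·[0.7250·0.0000 + 0.2750·0.0000] = 0.0000; exercise value = 0.0000 ≤ continuation, so V_uu = 0.0000
Node ud (S = 43.2): continuation = 1/1.09·[0.7250·0.0000 + 0.2750·0.4400] = 0.1110; exercise value = 0.0000 ≤ continuation, so V_ud = 0.1110
Node dd (S = 28.8): continuation = 1/1.09·[0.7250·0.4400 + 0.2750·11.9600] = 3.3101; exercise value = 6.2000 > continuation, so V_dd = 6.2000 (exercise)
Node u (S = 54): continuation = 1/1.09·[0.7250·0.0000 + 0.2750·0.1110] = 0.0280; exercise value = 0.0000 ≤ continuation, so V_u = 0.0280
Node d (S = 36): continuation = 1/1.09·[0.7250·0.1110 + 0.2750·6.2000] = 1.6381; exercise value = 0.0000 ≤ continuation, so V_d = 1.6381
Node 0 (S = 45): continuation = 1/1.09·[0.7250·0.0280 + 0.2750·1.6381] = 0.4319; exercise value = 0.0000 ≤ continuation, so V_0 = 0.4319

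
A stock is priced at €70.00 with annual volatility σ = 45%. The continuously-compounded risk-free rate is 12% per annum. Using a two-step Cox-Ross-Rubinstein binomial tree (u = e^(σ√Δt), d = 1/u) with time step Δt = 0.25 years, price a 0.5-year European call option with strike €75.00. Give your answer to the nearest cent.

€8.56

CRR parameters: u = e^(σ√Δt) = e^(0.45·√0.25) = 1.2523, d = 1/u = 0.7985
Per-period rate: rΔt = 0.12·0.25 = 0.03, so R = e^0.03 = 1.0305
Risk-neutral probability p = (e^0.03 − 0.7985)/(1.2523 − 0.7985) = 0.2319/0.4538 = 0.5111
Terminal stock prices: S_uu = 109.8, S_ud = 70, S_dd = 44.63
Terminal payoffs (S − K): max(34.78, 0) = 34.78, max(-5, 0) = 0, max(-30.37, 0) = 0
Node u (S = 87.66): V_u = e^(−0.03)·[0.5111·34.7819 + 0.4889·0.0000] = 17.2515
Node d (S = 55.9): V_d = e^(−0.03)·[0.5111·0.0000 + 0.4889·0.0000] = 0.0000
Node 0 (S = 70): V_0 = e^(−0.03)·[0.5111·17.2515 + 0.4889·0.0000] = 8.5565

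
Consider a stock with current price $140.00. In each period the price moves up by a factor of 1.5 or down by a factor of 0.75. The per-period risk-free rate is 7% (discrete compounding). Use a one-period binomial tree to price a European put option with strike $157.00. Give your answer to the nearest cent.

$27.86

Risk-neutral probability p = (1 + 0.07 − 0.75)/(1.5 − 0.75) = 0.3200/0.7500 = 0.4267
Terminal stock prices: S_u = 210, S_d = 105
Terminal payoffs (K − S): max(-53, 0) = 0, max(52, 0) = 52
Node 0 (S = 140): V_0 = 1/1.07·[0.4267·0.0000 + 0.5733·52.0000] = 27.8629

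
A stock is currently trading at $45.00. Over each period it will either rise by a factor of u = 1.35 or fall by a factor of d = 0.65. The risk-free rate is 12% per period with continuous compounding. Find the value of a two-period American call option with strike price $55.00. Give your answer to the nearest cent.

Risk-neutral probability p = (e^0.12 − 0.65)/(1.35 − 0.65) = 0.4775/0.7000 = 0.6821
Terminal stock prices: S_uu = 82.01, S_ud = 39.49, S_dd = 19.01
Terminal payoffs (S − K): max(27.01, 0) = 27.01, max(-15.51, 0) = 0, max(-35.99, 0) = 0
Node u (S = 60.75): continuation = e^(−0.12)·[0.6821·27.0125 + 0.3179·0.0000] = 16.3426; exercise value = 5.7500 ≤ continuation, so V_u = 16.3426
Node d (S = 29.25): continuation = e^(−0.12)·[0.6821·0.0000 + 0.3179·0.0000] = 0.0000; exercise value = 0.0000 ≤ continuation, so V_d = 0.0000
Node 0 (S = 45): continuation = e^(−0.12)·[0.6821·16.3426 + 0.3179·0.0000] = 9.8873; exercise value = 0.0000 ≤ continuation, so V_0 = 9.8873

$9.89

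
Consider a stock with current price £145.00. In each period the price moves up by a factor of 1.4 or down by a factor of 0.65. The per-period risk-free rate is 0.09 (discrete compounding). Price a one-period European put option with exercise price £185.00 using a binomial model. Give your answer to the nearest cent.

Risk-neutral probability p = (1 + 0.09 − 0.65)/(1.4 − 0.65) = 0.4400/0.7500 = 0.5867
Terminal stock prices: S_u = 203, S_d = 94.25
Terminal payoffs (K − S): max(-18, 0) = 0, max(90.75, 0) = 90.75
Node 0 (S = 145): V_0 = 1/1.09·[0.5867·0.0000 + 0.4133·90.7500] = 34.4128

£34.41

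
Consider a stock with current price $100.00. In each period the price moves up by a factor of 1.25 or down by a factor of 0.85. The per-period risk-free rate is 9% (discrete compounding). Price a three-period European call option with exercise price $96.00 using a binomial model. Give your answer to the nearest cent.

$28.84

Risk-neutral probability p = (1 + 0.09 − 0.85)/(1.25 − 0.85) = 0.2400/0.4000 = 0.6000
Terminal stock prices: S_uuu = 195.3, S_uud = 132.8, S_udd = 90.31, S_ddd = 61.41
Terminal payoffs (S − K): max(99.31, 0) = 99.31, max(36.81, 0) = 36.81, max(-5.688, 0) = 0, max(-34.59, 0) = 0
Node uu (S = 156.2): V_uu = 1/1.09·[0.6000·99.3125 + 0.4000·36.8125] = 68.1766
Node ud (S = 106.2): V_ud = 1/1.09·[0.6000·36.8125 + 0.4000·0.0000] = 20.2638
Node dd (S = 72.25): V_dd = 1/1.09·[0.6000·0.0000 + 0.4000·0.0000] = 0.0000
Node u (S = 125): V_u = 1/1.09·[0.6000·68.1766 + 0.4000·20.2638] = 44.9646
Node d (S = 85): V_d = 1/1.09·[0.6000·20.2638 + 0.4000·0.0000] = 11.1544
Node 0 (S = 100): V_0 = 1/1.09·[0.6000·44.9646 + 0.4000·11.1544] = 28.8445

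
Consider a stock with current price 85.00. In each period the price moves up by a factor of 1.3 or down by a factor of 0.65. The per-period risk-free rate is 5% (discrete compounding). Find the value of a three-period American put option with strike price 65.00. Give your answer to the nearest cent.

6.78

Risk-neutral probability p = (1 + 0.05 − 0.65)/(1.3 − 0.65) = 0.4000/0.6500 = 0.6154
Terminal stock prices: S_uuu = 186.7, S_uud = 93.37, S_udd = 46.69, S_ddd = 23.34
Terminal payoffs (K − S): max(-121.7, 0) = 0, max(-28.37, 0) = 0, max(18.31, 0) = 18.31, max(41.66, 0) = 41.66
Node uu (S = 143.7): continuation = 1/1.05·[0.6154·0.0000 + 0.3846·0.0000] = 0.0000; exercise value = 0.0000 ≤ continuation, so V_uu = 0.0000
Node ud (S = 71.83): continuation = 1/1.05·[0.6154·0.0000 + 0.3846·18.3137] = 6.7083; exercise value = 0.0000 ≤ continuation, so V_ud = 6.7083
Node dd (S = 35.91): continuation = 1/1.05·[0.6154·18.3137 + 0.3846·41.6569] = 25.9923; exercise value = 29.0875 > continuation, so V_dd = 29.0875 (exercise)
Node u (S = 110.5): continuation = 1/1.05·[0.6154·0.0000 + 0.3846·6.7083] = 2.4573; exercise value = 0.0000 ≤ continuation, so V_u = 2.4573
Node d (S = 55.25): continuation = 1/1.05·[0.6154·6.7083 + 0.3846·29.0875] = 14.5864; exercise value = 9.7500 ≤ continuation, so V_d = 14.5864
Node 0 (S = 85): continuation = 1/1.05·[0.6154·2.4573 + 0.3846·14.5864] = 6.7832; exercise value = 0.0000 ≤ continuation, so V_0 = 6.7832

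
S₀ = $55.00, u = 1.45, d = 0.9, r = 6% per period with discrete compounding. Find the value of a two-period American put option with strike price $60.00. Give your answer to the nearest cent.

Risk-neutral probability p = (1 + 0.06 − 0.9)/(1.45 − 0.9) = 0.1600/0.5500 = 0.2909
Terminal stock prices: S_uu = 115.6, S_ud = 71.78, S_dd = 44.55
Terminal payoffs (K − S): max(-55.64, 0) = 0, max(-11.78, 0) = 0, max(15.45, 0) = 15.45
Node u (S = 79.75): continuation = 1/1.06·[0.2909·0.0000 + 0.7091·0.0000] = 0.0000; exercise value = 0.0000 ≤ continuation, so V_u = 0.0000
Node d (S = 49.5): continuation = 1/1.06·[0.2909·0.0000 + 0.7091·15.4500] = 10.3353; exercise value = 10.5000 > continuation, so V_d = 10.5000 (exercise)
Node 0 (S = 55): continuation = 1/1.06·[0.2909·0.0000 + 0.7091·10.5000] = 7.0240; exercise value = 5.0000 ≤ continuation, so V_0 = 7.0240

$7.02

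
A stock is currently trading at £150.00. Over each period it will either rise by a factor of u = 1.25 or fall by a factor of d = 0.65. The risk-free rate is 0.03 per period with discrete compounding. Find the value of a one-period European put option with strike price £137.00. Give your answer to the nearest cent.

Risk-neutral probability p = (1 + 0.03 − 0.65)/(1.25 − 0.65) = 0.3800/0.6000 = 0.6333
Terminal stock prices: S_u = 187.5, S_d = 97.5
Terminal payoffs (K − S): max(-50.5, 0) = 0, max(39.5, 0) = 39.5
Node 0 (S = 150): V_0 = 1/1.03·[0.6333·0.0000 + 0.3667·39.5000] = 14.0615

£14.06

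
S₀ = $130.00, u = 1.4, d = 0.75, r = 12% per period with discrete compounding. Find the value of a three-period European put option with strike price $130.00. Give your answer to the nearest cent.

Risk-neutral probability p = (1 + 0.12 − 0.75)/(1.4 − 0.75) = 0.3700/0.6500 = 0.5692
Terminal stock prices: S_uuu = 356.7, S_uud = 191.1, S_udd = 102.4, S_ddd = 54.84
Terminal payoffs (K − S): max(-226.7, 0) = 0, max(-61.1, 0) = 0, max(27.62, 0) = 27.62, max(75.16, 0) = 75.16
Node uu (S = 254.8): V_uu = 1/1.12·[0.5692·0.0000 + 0.4308·0.0000] = 0.0000
Node ud (S = 136.5): V_ud = 1/1.12·[0.5692·0.0000 + 0.4308·27.6250] = 10.6250
Node dd (S = 73.12): V_dd = 1/1.12·[0.5692·27.6250 + 0.4308·75.1562] = 42.9464
Node u (S = 182): V_u = 1/1.12·[0.5692·0.0000 + 0.4308·10.6250] = 4.0865
Node d (S = 97.5): V_d = 1/1.12·[0.5692·10.6250 + 0.4308·42.9464] = 21.9179
Node 0 (S = 130): V_0 = 1/1.12·[0.5692·4.0865 + 0.4308·21.9179] = 10.5069

$10.51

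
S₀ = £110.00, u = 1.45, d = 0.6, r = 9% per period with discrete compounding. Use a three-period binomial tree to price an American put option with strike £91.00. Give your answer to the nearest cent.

Risk-neutral probability p = (1 + 0.09 − 0.6)/(1.45 − 0.6) = 0.4900/0.8500 = 0.5765
Terminal stock prices: S_uuu = 335.3, S_uud = 138.8, S_udd = 57.42, S_ddd = 23.76
Terminal payoffs (K − S): max(-244.3, 0) = 0, max(-47.76, 0) = 0, max(33.58, 0) = 33.58, max(67.24, 0) = 67.24
Node uu (S = 231.3): continuation = 1/1.09·[0.5765·0.0000 + 0.4235·0.0000] = 0.0000; exercise value = 0.0000 ≤ continuation, so V_uu = 0.0000
Node ud (S = 95.7): continuation = 1/1.09·[0.5765·0.0000 + 0.4235·33.5800] = 13.0478; exercise value = 0.0000 ≤ continuation, so V_ud = 13.0478
Node dd (S = 39.6): continuation = 1/1.09·[0.5765·33.5800 + 0.4235·67.2400] = 43.8862; exercise value = 51.4000 > continuation, so V_dd = 51.4000 (exercise)
Node u (S = 159.5): continuation = 1/1.09·[0.5765·0.0000 + 0.4235·13.0478] = 5.0698; exercise value = 0.0000 ≤ continuation, so V_u = 5.0698
Node d (S = 66): continuation = 1/1.09·[0.5765·13.0478 + 0.4235·51.4000] = 26.8726; exercise value = 25.0000 ≤ continuation, so V_d = 26.8726
Node 0 (S = 110): continuation = 1/1.09·[0.5765·5.0698 + 0.4235·26.8726] = 13.1229; exercise value = 0.0000 ≤ continuation, so V_0 = 13.1229

£13.12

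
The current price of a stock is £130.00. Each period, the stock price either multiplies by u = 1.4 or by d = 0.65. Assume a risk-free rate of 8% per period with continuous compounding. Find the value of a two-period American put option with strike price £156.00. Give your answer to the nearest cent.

Risk-neutral probability p = (e^0.08 − 0.65)/(1.4 − 0.65) = 0.4333/0.7500 = 0.5777
Terminal stock prices: S_uu = 254.8, S_ud = 118.3, S_dd = 54.93
Terminal payoffs (K − S): max(-98.8, 0) = 0, max(37.7, 0) = 37.7, max(101.1, 0) = 101.1
Node u (S = 182): continuation = e^(−0.08)·[0.5777·0.0000 + 0.4223·37.7000] = 14.6961; exercise value = 0.0000 ≤ continuation, so V_u = 14.6961
Node d (S = 84.5): continuation = e^(−0.08)·[0.5777·37.7000 + 0.4223·101.0750] = 59.5062; exercise value = 71.5000 > continuation, so V_d = 71.5000 (exercise)
Node 0 (S = 130): continuation = e^(−0.08)·[0.5777·14.6961 + 0.4223·71.5000] = 35.7094; exercise value = 26.0000 ≤ continuation, so V_0 = 35.7094

£35.71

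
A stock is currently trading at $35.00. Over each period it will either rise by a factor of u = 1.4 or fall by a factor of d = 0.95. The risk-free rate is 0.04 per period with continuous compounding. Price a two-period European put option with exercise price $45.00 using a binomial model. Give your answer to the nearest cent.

Risk-neutral probability p = (e^0.04 − 0.95)/(1.4 − 0.95) = 0.0908/0.4500 = 0.2018
Terminal stock prices: S_uu = 68.6, S_ud = 46.55, S_dd = 31.59
Terminal payoffs (K − S): max(-23.6, 0) = 0, max(-1.55, 0) = 0, max(13.41, 0) = 13.41
Node u (S = 49): V_u = e^(−0.04)·[0.2018·0.0000 + 0.7982·0.0000] = 0.0000
Node d (S = 33.25): V_d = e^(−0.04)·[0.2018·0.0000 + 0.7982·13.4125] = 10.2861
Node 0 (S = 35): V_0 = e^(−0.04)·[0.2018·0.0000 + 0.7982·10.2861] = 7.8884

$7.89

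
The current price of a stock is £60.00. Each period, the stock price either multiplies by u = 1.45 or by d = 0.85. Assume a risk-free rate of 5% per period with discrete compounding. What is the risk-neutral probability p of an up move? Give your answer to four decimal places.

p = 0.3333

Risk-neutral probability p = (1 + 0.05 − 0.85)/(1.45 − 0.85) = 0.2000/0.6000 = 0.3333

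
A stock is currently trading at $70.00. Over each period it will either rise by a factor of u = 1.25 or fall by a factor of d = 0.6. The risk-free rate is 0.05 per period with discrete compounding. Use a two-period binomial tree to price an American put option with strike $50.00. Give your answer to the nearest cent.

Risk-neutral probability p = (1 + 0.05 − 0.6)/(1.25 − 0.6) = 0.4500/0.6500 = 0.6923
Terminal stock prices: S_uu = 109.4, S_ud = 52.5, S_dd = 25.2
Terminal payoffs (K − S): max(-59.38, 0) = 0, max(-2.5, 0) = 0, max(24.8, 0) = 24.8
Node u (S = 87.5): continuation = 1/1.05·[0.6923·0.0000 + 0.3077·0.0000] = 0.0000; exercise value = 0.0000 ≤ continuation, so V_u = 0.0000
Node d (S = 42): continuation = 1/1.05·[0.6923·0.0000 + 0.3077·24.8000] = 7.2674; exercise value = 8.0000 > continuation, so V_d = 8.0000 (exercise)
Node 0 (S = 70): continuation = 1/1.05·[0.6923·0.0000 + 0.3077·8.0000] = 2.3443; exercise value = 0.0000 ≤ continuation, so V_0 = 2.3443

$2.34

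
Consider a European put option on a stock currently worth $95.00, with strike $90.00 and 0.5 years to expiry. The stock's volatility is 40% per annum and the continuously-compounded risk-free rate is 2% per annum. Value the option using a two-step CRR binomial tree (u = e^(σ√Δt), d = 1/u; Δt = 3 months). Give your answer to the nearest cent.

CRR parameters: u = e^(σ√Δt) = e^(0.4·√0.25) = 1.2214, d = 1/u = 0.8187
Per-period rate: rΔt = 0.02·0.25 = 0.005, so R = e^0.005 = 1.0050
Risk-neutral probability p = (e^0.005 − 0.8187)/(1.2214 − 0.8187) = 0.1863/0.4027 = 0.4626
Terminal stock prices: S_uu = 141.7, S_ud = 95, S_dd = 63.68
Terminal payoffs (K − S): max(-51.72, 0) = 0, max(-5, 0) = 0, max(26.32, 0) = 26.32
Node u (S = 116): V_u = e^(−0.005)·[0.4626·0.0000 + 0.5374·0.0000] = 0.0000
Node d (S = 77.78): V_d = e^(−0.005)·[0.4626·0.0000 + 0.5374·26.3196] = 14.0732
Node 0 (S = 95): V_0 = e^(−0.005)·[0.4626·0.0000 + 0.5374·14.0732] = 7.5250

$7.53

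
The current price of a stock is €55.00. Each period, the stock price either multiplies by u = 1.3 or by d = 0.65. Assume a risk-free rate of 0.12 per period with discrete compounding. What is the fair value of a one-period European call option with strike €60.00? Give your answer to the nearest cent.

Risk-neutral probability p = (1 + 0.12 − 0.65)/(1.3 − 0.65) = 0.4700/0.6500 = 0.7231
Terminal stock prices: S_u = 71.5, S_d = 35.75
Terminal payoffs (S − K): max(11.5, 0) = 11.5, max(-24.25, 0) = 0
Node 0 (S = 55): V_0 = 1/1.12·[0.7231·11.5000 + 0.2769·0.0000] = 7.4245

€7.42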